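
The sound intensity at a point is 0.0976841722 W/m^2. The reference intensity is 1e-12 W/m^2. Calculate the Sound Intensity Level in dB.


Given values:
  I = 0.0976841722 W/m^2
  I_ref = 1e-12 W/m^2
Formula: SIL = 10 * log10(I / I_ref)
Compute ratio: I / I_ref = 97684172200
Compute log10: log10(97684172200) = 10.989824
Multiply: SIL = 10 * 10.989824 = 109.9

109.9 dB


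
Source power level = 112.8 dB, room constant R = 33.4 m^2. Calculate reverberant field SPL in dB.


Given values:
  Lw = 112.8 dB, R = 33.4 m^2
Formula: SPL = Lw + 10 * log10(4 / R)
Compute 4 / R = 4 / 33.4 = 0.11976
Compute 10 * log10(0.11976) = -9.2169
SPL = 112.8 + (-9.2169) = 103.58

103.58 dB


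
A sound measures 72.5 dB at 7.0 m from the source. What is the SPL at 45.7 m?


Given values:
  SPL1 = 72.5 dB, r1 = 7.0 m, r2 = 45.7 m
Formula: SPL2 = SPL1 - 20 * log10(r2 / r1)
Compute ratio: r2 / r1 = 45.7 / 7.0 = 6.5286
Compute log10: log10(6.5286) = 0.81482
Compute drop: 20 * 0.81482 = 16.2964
SPL2 = 72.5 - 16.2964 = 56.2

56.2 dB


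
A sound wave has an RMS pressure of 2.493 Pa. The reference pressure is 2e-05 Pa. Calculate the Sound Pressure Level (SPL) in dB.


Given values:
  p = 2.493 Pa
  p_ref = 2e-05 Pa
Formula: SPL = 20 * log10(p / p_ref)
Compute ratio: p / p_ref = 2.493 / 2e-05 = 124650
Compute log10: log10(124650) = 5.095692
Multiply: SPL = 20 * 5.095692 = 101.91

101.91 dB


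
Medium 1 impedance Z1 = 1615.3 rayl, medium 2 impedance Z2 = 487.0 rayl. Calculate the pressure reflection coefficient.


Given values:
  Z1 = 1615.3 rayl, Z2 = 487.0 rayl
Formula: R = (Z2 - Z1) / (Z2 + Z1)
Numerator: Z2 - Z1 = 487.0 - 1615.3 = -1128.3
Denominator: Z2 + Z1 = 487.0 + 1615.3 = 2102.3
R = -1128.3 / 2102.3 = -0.5367

-0.5367


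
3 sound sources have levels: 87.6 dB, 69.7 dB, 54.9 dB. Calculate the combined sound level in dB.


Formula: L_total = 10 * log10( sum(10^(Li/10)) )
  Source 1: 10^(87.6/10) = 575439937.3372
  Source 2: 10^(69.7/10) = 9332543.008
  Source 3: 10^(54.9/10) = 309029.5433
Sum of linear values = 585081509.8885
L_total = 10 * log10(585081509.8885) = 87.67

87.67 dB


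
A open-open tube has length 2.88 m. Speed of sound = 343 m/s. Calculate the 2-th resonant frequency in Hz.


Given values:
  Tube type: open-open, L = 2.88 m, c = 343 m/s, n = 2
Formula: f_n = n * c / (2 * L)
Compute 2 * L = 2 * 2.88 = 5.76
f = 2 * 343 / 5.76
f = 119.1

119.1 Hz


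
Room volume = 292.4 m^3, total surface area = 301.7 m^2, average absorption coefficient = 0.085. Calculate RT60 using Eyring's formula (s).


Given values:
  V = 292.4 m^3, S = 301.7 m^2, alpha = 0.085
Formula: RT60 = 0.161 * V / (-S * ln(1 - alpha))
Compute ln(1 - 0.085) = ln(0.915) = -0.088831
Denominator: -301.7 * -0.088831 = 26.8003
Numerator: 0.161 * 292.4 = 47.0764
RT60 = 47.0764 / 26.8003 = 1.757

1.757 s


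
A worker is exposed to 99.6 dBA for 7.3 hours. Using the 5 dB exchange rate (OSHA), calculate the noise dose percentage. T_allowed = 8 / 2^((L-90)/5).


Given values:
  L = 99.6 dBA, T = 7.3 hours
Formula: T_allowed = 8 / 2^((L - 90) / 5)
Compute exponent: (99.6 - 90) / 5 = 1.92
Compute 2^(1.92) = 3.784231
T_allowed = 8 / 3.784231 = 2.114036 hours
Dose = (T / T_allowed) * 100
Dose = (7.3 / 2.114036) * 100 = 345.31

345.31 %


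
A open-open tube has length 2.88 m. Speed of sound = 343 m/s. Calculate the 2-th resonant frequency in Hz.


Given values:
  Tube type: open-open, L = 2.88 m, c = 343 m/s, n = 2
Formula: f_n = n * c / (2 * L)
Compute 2 * L = 2 * 2.88 = 5.76
f = 2 * 343 / 5.76
f = 119.1

119.1 Hz


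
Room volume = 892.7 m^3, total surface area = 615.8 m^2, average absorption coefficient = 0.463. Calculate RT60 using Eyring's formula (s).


Given values:
  V = 892.7 m^3, S = 615.8 m^2, alpha = 0.463
Formula: RT60 = 0.161 * V / (-S * ln(1 - alpha))
Compute ln(1 - 0.463) = ln(0.537) = -0.621757
Denominator: -615.8 * -0.621757 = 382.878
Numerator: 0.161 * 892.7 = 143.7247
RT60 = 143.7247 / 382.878 = 0.375

0.375 s


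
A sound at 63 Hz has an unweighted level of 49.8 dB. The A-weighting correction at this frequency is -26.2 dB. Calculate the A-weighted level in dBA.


Given values:
  SPL = 49.8 dB
  A-weighting at 63 Hz = -26.2 dB
Formula: L_A = SPL + A_weight
L_A = 49.8 + (-26.2)
L_A = 23.6

23.6 dBA


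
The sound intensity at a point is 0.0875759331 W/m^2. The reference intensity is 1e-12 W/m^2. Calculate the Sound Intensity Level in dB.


Given values:
  I = 0.0875759331 W/m^2
  I_ref = 1e-12 W/m^2
Formula: SIL = 10 * log10(I / I_ref)
Compute ratio: I / I_ref = 87575933100
Compute log10: log10(87575933100) = 10.942385
Multiply: SIL = 10 * 10.942385 = 109.42

109.42 dB


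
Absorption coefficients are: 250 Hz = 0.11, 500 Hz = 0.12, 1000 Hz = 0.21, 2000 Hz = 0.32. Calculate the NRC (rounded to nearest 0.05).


Given values:
  a_250 = 0.11, a_500 = 0.12
  a_1000 = 0.21, a_2000 = 0.32
Formula: NRC = (a250 + a500 + a1000 + a2000) / 4
Sum = 0.11 + 0.12 + 0.21 + 0.32 = 0.76
NRC = 0.76 / 4 = 0.19
Rounded to nearest 0.05: 0.2

0.2


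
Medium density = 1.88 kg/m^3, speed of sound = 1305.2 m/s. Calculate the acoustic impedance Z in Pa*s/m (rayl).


Given values:
  rho = 1.88 kg/m^3
  c = 1305.2 m/s
Formula: Z = rho * c
Z = 1.88 * 1305.2
Z = 2453.78

2453.78 rayl


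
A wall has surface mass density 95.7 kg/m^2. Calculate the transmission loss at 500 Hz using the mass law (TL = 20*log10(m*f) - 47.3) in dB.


Given values:
  m = 95.7 kg/m^2, f = 500 Hz
Formula: TL = 20 * log10(m * f) - 47.3
Compute m * f = 95.7 * 500 = 47850.0
Compute log10(47850.0) = 4.679882
Compute 20 * 4.679882 = 93.5976
TL = 93.5976 - 47.3 = 46.3

46.3 dB


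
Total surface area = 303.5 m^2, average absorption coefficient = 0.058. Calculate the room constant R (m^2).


Given values:
  S = 303.5 m^2, alpha = 0.058
Formula: R = S * alpha / (1 - alpha)
Numerator: 303.5 * 0.058 = 17.603
Denominator: 1 - 0.058 = 0.942
R = 17.603 / 0.942 = 18.69

18.69 m^2


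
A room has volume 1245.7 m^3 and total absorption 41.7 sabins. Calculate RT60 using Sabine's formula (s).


Given values:
  V = 1245.7 m^3
  A = 41.7 sabins
Formula: RT60 = 0.161 * V / A
Numerator: 0.161 * 1245.7 = 200.5577
RT60 = 200.5577 / 41.7 = 4.81

4.81 s


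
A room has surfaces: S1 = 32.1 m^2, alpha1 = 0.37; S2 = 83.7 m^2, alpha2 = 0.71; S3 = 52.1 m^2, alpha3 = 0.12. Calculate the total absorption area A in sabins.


Given surfaces:
  Surface 1: 32.1 * 0.37 = 11.877
  Surface 2: 83.7 * 0.71 = 59.427
  Surface 3: 52.1 * 0.12 = 6.252
Formula: A = sum(Si * alpha_i)
A = 11.877 + 59.427 + 6.252
A = 77.56

77.56 sabins


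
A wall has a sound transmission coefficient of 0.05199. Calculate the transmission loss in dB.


Given values:
  tau = 0.05199
Formula: TL = 10 * log10(1 / tau)
Compute 1 / tau = 1 / 0.05199 = 19.2345
Compute log10(19.2345) = 1.284081
TL = 10 * 1.284081 = 12.84

12.84 dB


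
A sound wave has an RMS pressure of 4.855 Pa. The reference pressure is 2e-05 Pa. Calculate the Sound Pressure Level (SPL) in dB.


Given values:
  p = 4.855 Pa
  p_ref = 2e-05 Pa
Formula: SPL = 20 * log10(p / p_ref)
Compute ratio: p / p_ref = 4.855 / 2e-05 = 242750
Compute log10: log10(242750) = 5.385159
Multiply: SPL = 20 * 5.385159 = 107.7

107.7 dB


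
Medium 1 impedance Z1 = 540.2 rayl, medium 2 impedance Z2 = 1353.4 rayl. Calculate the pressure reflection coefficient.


Given values:
  Z1 = 540.2 rayl, Z2 = 1353.4 rayl
Formula: R = (Z2 - Z1) / (Z2 + Z1)
Numerator: Z2 - Z1 = 1353.4 - 540.2 = 813.2
Denominator: Z2 + Z1 = 1353.4 + 540.2 = 1893.6
R = 813.2 / 1893.6 = 0.4294

0.4294


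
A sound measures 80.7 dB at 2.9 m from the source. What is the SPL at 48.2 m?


Given values:
  SPL1 = 80.7 dB, r1 = 2.9 m, r2 = 48.2 m
Formula: SPL2 = SPL1 - 20 * log10(r2 / r1)
Compute ratio: r2 / r1 = 48.2 / 2.9 = 16.6207
Compute log10: log10(16.6207) = 1.220649
Compute drop: 20 * 1.220649 = 24.413
SPL2 = 80.7 - 24.413 = 56.29

56.29 dB


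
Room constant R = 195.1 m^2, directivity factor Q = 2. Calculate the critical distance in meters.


Given values:
  R = 195.1 m^2, Q = 2
Formula: d_c = 0.141 * sqrt(Q * R)
Compute Q * R = 2 * 195.1 = 390.2
Compute sqrt(390.2) = 19.7535
d_c = 0.141 * 19.7535 = 2.785

2.785 m


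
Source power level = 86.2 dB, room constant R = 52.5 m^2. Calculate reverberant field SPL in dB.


Given values:
  Lw = 86.2 dB, R = 52.5 m^2
Formula: SPL = Lw + 10 * log10(4 / R)
Compute 4 / R = 4 / 52.5 = 0.07619
Compute 10 * log10(0.07619) = -11.181
SPL = 86.2 + (-11.181) = 75.02

75.02 dB


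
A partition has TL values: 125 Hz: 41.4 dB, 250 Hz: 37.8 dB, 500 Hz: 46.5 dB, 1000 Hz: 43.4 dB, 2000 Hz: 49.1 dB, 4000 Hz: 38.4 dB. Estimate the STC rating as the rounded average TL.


Given TL values at each frequency:
  125 Hz: 41.4 dB
  250 Hz: 37.8 dB
  500 Hz: 46.5 dB
  1000 Hz: 43.4 dB
  2000 Hz: 49.1 dB
  4000 Hz: 38.4 dB
Formula: STC ~ round(average of TL values)
Sum = 41.4 + 37.8 + 46.5 + 43.4 + 49.1 + 38.4 = 256.6
Average = 256.6 / 6 = 42.77
Rounded: 43

43


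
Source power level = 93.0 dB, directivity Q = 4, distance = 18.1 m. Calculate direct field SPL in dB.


Given values:
  Lw = 93.0 dB, Q = 4, r = 18.1 m
Formula: SPL = Lw + 10 * log10(Q / (4 * pi * r^2))
Compute 4 * pi * r^2 = 4 * pi * 18.1^2 = 4116.8687
Compute Q / denom = 4 / 4116.8687 = 0.00097161
Compute 10 * log10(0.00097161) = -30.1251
SPL = 93.0 + (-30.1251) = 62.87

62.87 dB


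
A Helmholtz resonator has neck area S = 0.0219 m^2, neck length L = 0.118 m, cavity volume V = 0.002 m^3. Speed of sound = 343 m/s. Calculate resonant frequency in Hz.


Given values:
  S = 0.0219 m^2, L = 0.118 m, V = 0.002 m^3, c = 343 m/s
Formula: f = (c / (2*pi)) * sqrt(S / (V * L))
Compute V * L = 0.002 * 0.118 = 0.000236
Compute S / (V * L) = 0.0219 / 0.000236 = 92.7966
Compute sqrt(92.7966) = 9.633099
Compute c / (2*pi) = 343 / 6.283185 = 54.590148
f = 54.590148 * 9.633099 = 525.87

525.87 Hz


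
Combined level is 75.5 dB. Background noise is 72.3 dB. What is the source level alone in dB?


Given values:
  L_total = 75.5 dB, L_bg = 72.3 dB
Formula: L_source = 10 * log10(10^(L_total/10) - 10^(L_bg/10))
Convert to linear:
  10^(75.5/10) = 35481338.9234
  10^(72.3/10) = 16982436.5246
Difference: 35481338.9234 - 16982436.5246 = 18498902.3988
L_source = 10 * log10(18498902.3988) = 72.67

72.67 dB


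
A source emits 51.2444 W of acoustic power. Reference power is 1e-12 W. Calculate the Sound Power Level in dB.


Given values:
  W = 51.2444 W
  W_ref = 1e-12 W
Formula: SWL = 10 * log10(W / W_ref)
Compute ratio: W / W_ref = 51244400000000
Compute log10: log10(51244400000000) = 13.709646
Multiply: SWL = 10 * 13.709646 = 137.1

137.1 dB


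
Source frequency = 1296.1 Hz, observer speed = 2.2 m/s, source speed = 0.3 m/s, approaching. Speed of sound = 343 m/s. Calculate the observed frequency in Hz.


Given values:
  f_s = 1296.1 Hz, v_o = 2.2 m/s, v_s = 0.3 m/s
  Direction: approaching
Formula: f_o = f_s * (c + v_o) / (c - v_s)
Numerator: c + v_o = 343 + 2.2 = 345.2
Denominator: c - v_s = 343 - 0.3 = 342.7
f_o = 1296.1 * 345.2 / 342.7 = 1305.56

1305.56 Hz


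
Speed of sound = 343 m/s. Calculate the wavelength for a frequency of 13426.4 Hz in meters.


Given values:
  c = 343 m/s, f = 13426.4 Hz
Formula: lambda = c / f
lambda = 343 / 13426.4
lambda = 0.0255

0.0255 m


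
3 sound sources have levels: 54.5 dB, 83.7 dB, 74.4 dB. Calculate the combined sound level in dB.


Formula: L_total = 10 * log10( sum(10^(Li/10)) )
  Source 1: 10^(54.5/10) = 281838.2931
  Source 2: 10^(83.7/10) = 234422881.532
  Source 3: 10^(74.4/10) = 27542287.0334
Sum of linear values = 262247006.8585
L_total = 10 * log10(262247006.8585) = 84.19

84.19 dB


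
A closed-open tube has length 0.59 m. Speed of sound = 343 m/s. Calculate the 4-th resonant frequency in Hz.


Given values:
  Tube type: closed-open, L = 0.59 m, c = 343 m/s, n = 4
Formula: f_n = (2n - 1) * c / (4 * L)
Compute 2n - 1 = 2*4 - 1 = 7
Compute 4 * L = 4 * 0.59 = 2.36
f = 7 * 343 / 2.36
f = 1017.37

1017.37 Hz


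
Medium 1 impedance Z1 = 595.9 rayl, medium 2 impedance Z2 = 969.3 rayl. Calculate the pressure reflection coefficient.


Given values:
  Z1 = 595.9 rayl, Z2 = 969.3 rayl
Formula: R = (Z2 - Z1) / (Z2 + Z1)
Numerator: Z2 - Z1 = 969.3 - 595.9 = 373.4
Denominator: Z2 + Z1 = 969.3 + 595.9 = 1565.2
R = 373.4 / 1565.2 = 0.2386

0.2386


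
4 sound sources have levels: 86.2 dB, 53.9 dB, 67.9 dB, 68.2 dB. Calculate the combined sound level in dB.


Formula: L_total = 10 * log10( sum(10^(Li/10)) )
  Source 1: 10^(86.2/10) = 416869383.4703
  Source 2: 10^(53.9/10) = 245470.8916
  Source 3: 10^(67.9/10) = 6165950.0186
  Source 4: 10^(68.2/10) = 6606934.4801
Sum of linear values = 429887738.8606
L_total = 10 * log10(429887738.8606) = 86.33

86.33 dB


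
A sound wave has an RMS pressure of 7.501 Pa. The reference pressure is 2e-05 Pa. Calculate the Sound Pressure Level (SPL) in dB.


Given values:
  p = 7.501 Pa
  p_ref = 2e-05 Pa
Formula: SPL = 20 * log10(p / p_ref)
Compute ratio: p / p_ref = 7.501 / 2e-05 = 375050
Compute log10: log10(375050) = 5.574089
Multiply: SPL = 20 * 5.574089 = 111.48

111.48 dB


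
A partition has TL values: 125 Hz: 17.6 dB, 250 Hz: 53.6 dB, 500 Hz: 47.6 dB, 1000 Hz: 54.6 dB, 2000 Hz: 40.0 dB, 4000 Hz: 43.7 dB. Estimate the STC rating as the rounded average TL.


Given TL values at each frequency:
  125 Hz: 17.6 dB
  250 Hz: 53.6 dB
  500 Hz: 47.6 dB
  1000 Hz: 54.6 dB
  2000 Hz: 40.0 dB
  4000 Hz: 43.7 dB
Formula: STC ~ round(average of TL values)
Sum = 17.6 + 53.6 + 47.6 + 54.6 + 40.0 + 43.7 = 257.1
Average = 257.1 / 6 = 42.85
Rounded: 43

43


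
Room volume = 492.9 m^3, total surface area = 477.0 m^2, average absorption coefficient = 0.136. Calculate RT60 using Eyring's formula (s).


Given values:
  V = 492.9 m^3, S = 477.0 m^2, alpha = 0.136
Formula: RT60 = 0.161 * V / (-S * ln(1 - alpha))
Compute ln(1 - 0.136) = ln(0.864) = -0.146183
Denominator: -477.0 * -0.146183 = 69.7293
Numerator: 0.161 * 492.9 = 79.3569
RT60 = 79.3569 / 69.7293 = 1.138

1.138 s


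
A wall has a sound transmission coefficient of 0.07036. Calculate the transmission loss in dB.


Given values:
  tau = 0.07036
Formula: TL = 10 * log10(1 / tau)
Compute 1 / tau = 1 / 0.07036 = 14.2126
Compute log10(14.2126) = 1.152674
TL = 10 * 1.152674 = 11.53

11.53 dB


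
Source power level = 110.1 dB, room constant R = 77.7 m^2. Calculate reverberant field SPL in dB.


Given values:
  Lw = 110.1 dB, R = 77.7 m^2
Formula: SPL = Lw + 10 * log10(4 / R)
Compute 4 / R = 4 / 77.7 = 0.05148
Compute 10 * log10(0.05148) = -12.8836
SPL = 110.1 + (-12.8836) = 97.22

97.22 dB


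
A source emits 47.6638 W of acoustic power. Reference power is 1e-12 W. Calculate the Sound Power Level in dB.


Given values:
  W = 47.6638 W
  W_ref = 1e-12 W
Formula: SWL = 10 * log10(W / W_ref)
Compute ratio: W / W_ref = 47663800000000
Compute log10: log10(47663800000000) = 13.678189
Multiply: SWL = 10 * 13.678189 = 136.78

136.78 dB


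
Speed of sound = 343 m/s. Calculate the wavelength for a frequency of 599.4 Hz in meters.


Given values:
  c = 343 m/s, f = 599.4 Hz
Formula: lambda = c / f
lambda = 343 / 599.4
lambda = 0.5722

0.5722 m


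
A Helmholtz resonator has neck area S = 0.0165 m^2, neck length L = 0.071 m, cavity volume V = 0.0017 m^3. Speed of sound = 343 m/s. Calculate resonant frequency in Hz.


Given values:
  S = 0.0165 m^2, L = 0.071 m, V = 0.0017 m^3, c = 343 m/s
Formula: f = (c / (2*pi)) * sqrt(S / (V * L))
Compute V * L = 0.0017 * 0.071 = 0.0001207
Compute S / (V * L) = 0.0165 / 0.0001207 = 136.7026
Compute sqrt(136.7026) = 11.691989
Compute c / (2*pi) = 343 / 6.283185 = 54.590148
f = 54.590148 * 11.691989 = 638.27

638.27 Hz


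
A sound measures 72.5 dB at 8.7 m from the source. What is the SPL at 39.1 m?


Given values:
  SPL1 = 72.5 dB, r1 = 8.7 m, r2 = 39.1 m
Formula: SPL2 = SPL1 - 20 * log10(r2 / r1)
Compute ratio: r2 / r1 = 39.1 / 8.7 = 4.4943
Compute log10: log10(4.4943) = 0.652662
Compute drop: 20 * 0.652662 = 13.0532
SPL2 = 72.5 - 13.0532 = 59.45

59.45 dB


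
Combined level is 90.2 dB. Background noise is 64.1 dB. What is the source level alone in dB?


Given values:
  L_total = 90.2 dB, L_bg = 64.1 dB
Formula: L_source = 10 * log10(10^(L_total/10) - 10^(L_bg/10))
Convert to linear:
  10^(90.2/10) = 1047128548.0509
  10^(64.1/10) = 2570395.7828
Difference: 1047128548.0509 - 2570395.7828 = 1044558152.2681
L_source = 10 * log10(1044558152.2681) = 90.19

90.19 dB


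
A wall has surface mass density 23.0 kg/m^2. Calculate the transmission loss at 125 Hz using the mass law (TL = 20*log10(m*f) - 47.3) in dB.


Given values:
  m = 23.0 kg/m^2, f = 125 Hz
Formula: TL = 20 * log10(m * f) - 47.3
Compute m * f = 23.0 * 125 = 2875.0
Compute log10(2875.0) = 3.458638
Compute 20 * 3.458638 = 69.1728
TL = 69.1728 - 47.3 = 21.87

21.87 dB


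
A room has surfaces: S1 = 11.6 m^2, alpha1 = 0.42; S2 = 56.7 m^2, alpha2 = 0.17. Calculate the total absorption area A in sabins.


Given surfaces:
  Surface 1: 11.6 * 0.42 = 4.872
  Surface 2: 56.7 * 0.17 = 9.639
Formula: A = sum(Si * alpha_i)
A = 4.872 + 9.639
A = 14.51

14.51 sabins


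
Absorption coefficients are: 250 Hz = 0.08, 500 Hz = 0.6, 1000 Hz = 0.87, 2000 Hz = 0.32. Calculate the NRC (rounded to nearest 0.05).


Given values:
  a_250 = 0.08, a_500 = 0.6
  a_1000 = 0.87, a_2000 = 0.32
Formula: NRC = (a250 + a500 + a1000 + a2000) / 4
Sum = 0.08 + 0.6 + 0.87 + 0.32 = 1.87
NRC = 1.87 / 4 = 0.4675
Rounded to nearest 0.05: 0.45

0.45


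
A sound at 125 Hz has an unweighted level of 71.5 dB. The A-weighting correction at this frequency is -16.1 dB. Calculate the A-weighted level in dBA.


Given values:
  SPL = 71.5 dB
  A-weighting at 125 Hz = -16.1 dB
Formula: L_A = SPL + A_weight
L_A = 71.5 + (-16.1)
L_A = 55.4

55.4 dBA


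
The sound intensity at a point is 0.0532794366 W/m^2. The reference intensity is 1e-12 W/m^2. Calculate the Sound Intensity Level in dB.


Given values:
  I = 0.0532794366 W/m^2
  I_ref = 1e-12 W/m^2
Formula: SIL = 10 * log10(I / I_ref)
Compute ratio: I / I_ref = 53279436600
Compute log10: log10(53279436600) = 10.72656
Multiply: SIL = 10 * 10.72656 = 107.27

107.27 dB


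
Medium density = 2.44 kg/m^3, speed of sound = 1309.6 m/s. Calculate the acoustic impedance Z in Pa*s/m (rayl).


Given values:
  rho = 2.44 kg/m^3
  c = 1309.6 m/s
Formula: Z = rho * c
Z = 2.44 * 1309.6
Z = 3195.42

3195.42 rayl


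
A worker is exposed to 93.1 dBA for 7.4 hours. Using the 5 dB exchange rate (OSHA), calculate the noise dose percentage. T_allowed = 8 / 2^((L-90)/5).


Given values:
  L = 93.1 dBA, T = 7.4 hours
Formula: T_allowed = 8 / 2^((L - 90) / 5)
Compute exponent: (93.1 - 90) / 5 = 0.62
Compute 2^(0.62) = 1.536875
T_allowed = 8 / 1.536875 = 5.205368 hours
Dose = (T / T_allowed) * 100
Dose = (7.4 / 5.205368) * 100 = 142.16

142.16 %


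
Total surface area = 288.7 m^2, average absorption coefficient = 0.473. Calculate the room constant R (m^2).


Given values:
  S = 288.7 m^2, alpha = 0.473
Formula: R = S * alpha / (1 - alpha)
Numerator: 288.7 * 0.473 = 136.5551
Denominator: 1 - 0.473 = 0.527
R = 136.5551 / 0.527 = 259.12

259.12 m^2


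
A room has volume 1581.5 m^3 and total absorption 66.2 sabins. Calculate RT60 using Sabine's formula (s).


Given values:
  V = 1581.5 m^3
  A = 66.2 sabins
Formula: RT60 = 0.161 * V / A
Numerator: 0.161 * 1581.5 = 254.6215
RT60 = 254.6215 / 66.2 = 3.846

3.846 s


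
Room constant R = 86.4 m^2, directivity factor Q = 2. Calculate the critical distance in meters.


Given values:
  R = 86.4 m^2, Q = 2
Formula: d_c = 0.141 * sqrt(Q * R)
Compute Q * R = 2 * 86.4 = 172.8
Compute sqrt(172.8) = 13.1453
d_c = 0.141 * 13.1453 = 1.853

1.853 m


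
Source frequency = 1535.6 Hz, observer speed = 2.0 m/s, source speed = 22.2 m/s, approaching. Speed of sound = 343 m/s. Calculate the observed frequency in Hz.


Given values:
  f_s = 1535.6 Hz, v_o = 2.0 m/s, v_s = 22.2 m/s
  Direction: approaching
Formula: f_o = f_s * (c + v_o) / (c - v_s)
Numerator: c + v_o = 343 + 2.0 = 345.0
Denominator: c - v_s = 343 - 22.2 = 320.8
f_o = 1535.6 * 345.0 / 320.8 = 1651.44

1651.44 Hz


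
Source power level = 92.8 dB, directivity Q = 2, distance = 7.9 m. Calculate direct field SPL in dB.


Given values:
  Lw = 92.8 dB, Q = 2, r = 7.9 m
Formula: SPL = Lw + 10 * log10(Q / (4 * pi * r^2))
Compute 4 * pi * r^2 = 4 * pi * 7.9^2 = 784.2672
Compute Q / denom = 2 / 784.2672 = 0.00255015
Compute 10 * log10(0.00255015) = -25.9343
SPL = 92.8 + (-25.9343) = 66.87

66.87 dB


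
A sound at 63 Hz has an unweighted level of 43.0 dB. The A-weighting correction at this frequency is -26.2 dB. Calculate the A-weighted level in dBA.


Given values:
  SPL = 43.0 dB
  A-weighting at 63 Hz = -26.2 dB
Formula: L_A = SPL + A_weight
L_A = 43.0 + (-26.2)
L_A = 16.8

16.8 dBA


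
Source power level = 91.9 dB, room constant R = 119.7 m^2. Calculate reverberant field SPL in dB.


Given values:
  Lw = 91.9 dB, R = 119.7 m^2
Formula: SPL = Lw + 10 * log10(4 / R)
Compute 4 / R = 4 / 119.7 = 0.033417
Compute 10 * log10(0.033417) = -14.7603
SPL = 91.9 + (-14.7603) = 77.14

77.14 dB


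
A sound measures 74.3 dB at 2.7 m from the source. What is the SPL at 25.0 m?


Given values:
  SPL1 = 74.3 dB, r1 = 2.7 m, r2 = 25.0 m
Formula: SPL2 = SPL1 - 20 * log10(r2 / r1)
Compute ratio: r2 / r1 = 25.0 / 2.7 = 9.2593
Compute log10: log10(9.2593) = 0.966578
Compute drop: 20 * 0.966578 = 19.3316
SPL2 = 74.3 - 19.3316 = 54.97

54.97 dB


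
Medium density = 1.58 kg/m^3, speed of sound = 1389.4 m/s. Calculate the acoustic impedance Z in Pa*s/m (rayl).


Given values:
  rho = 1.58 kg/m^3
  c = 1389.4 m/s
Formula: Z = rho * c
Z = 1.58 * 1389.4
Z = 2195.25

2195.25 rayl


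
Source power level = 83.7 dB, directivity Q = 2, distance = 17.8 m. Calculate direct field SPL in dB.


Given values:
  Lw = 83.7 dB, Q = 2, r = 17.8 m
Formula: SPL = Lw + 10 * log10(Q / (4 * pi * r^2))
Compute 4 * pi * r^2 = 4 * pi * 17.8^2 = 3981.5289
Compute Q / denom = 2 / 3981.5289 = 0.00050232
Compute 10 * log10(0.00050232) = -32.9902
SPL = 83.7 + (-32.9902) = 50.71

50.71 dB


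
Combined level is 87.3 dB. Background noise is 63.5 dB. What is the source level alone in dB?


Given values:
  L_total = 87.3 dB, L_bg = 63.5 dB
Formula: L_source = 10 * log10(10^(L_total/10) - 10^(L_bg/10))
Convert to linear:
  10^(87.3/10) = 537031796.3703
  10^(63.5/10) = 2238721.1386
Difference: 537031796.3703 - 2238721.1386 = 534793075.2317
L_source = 10 * log10(534793075.2317) = 87.28

87.28 dB


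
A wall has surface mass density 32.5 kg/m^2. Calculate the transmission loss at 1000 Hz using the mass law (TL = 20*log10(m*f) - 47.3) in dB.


Given values:
  m = 32.5 kg/m^2, f = 1000 Hz
Formula: TL = 20 * log10(m * f) - 47.3
Compute m * f = 32.5 * 1000 = 32500.0
Compute log10(32500.0) = 4.511883
Compute 20 * 4.511883 = 90.2377
TL = 90.2377 - 47.3 = 42.94

42.94 dB


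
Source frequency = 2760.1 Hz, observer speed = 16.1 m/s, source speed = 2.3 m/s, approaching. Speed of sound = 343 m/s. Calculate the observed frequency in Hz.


Given values:
  f_s = 2760.1 Hz, v_o = 16.1 m/s, v_s = 2.3 m/s
  Direction: approaching
Formula: f_o = f_s * (c + v_o) / (c - v_s)
Numerator: c + v_o = 343 + 16.1 = 359.1
Denominator: c - v_s = 343 - 2.3 = 340.7
f_o = 2760.1 * 359.1 / 340.7 = 2909.16

2909.16 Hz


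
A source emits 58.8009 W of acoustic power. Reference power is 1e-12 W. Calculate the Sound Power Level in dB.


Given values:
  W = 58.8009 W
  W_ref = 1e-12 W
Formula: SWL = 10 * log10(W / W_ref)
Compute ratio: W / W_ref = 58800900000000
Compute log10: log10(58800900000000) = 13.769384
Multiply: SWL = 10 * 13.769384 = 137.69

137.69 dB


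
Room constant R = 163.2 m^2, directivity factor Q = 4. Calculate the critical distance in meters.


Given values:
  R = 163.2 m^2, Q = 4
Formula: d_c = 0.141 * sqrt(Q * R)
Compute Q * R = 4 * 163.2 = 652.8
Compute sqrt(652.8) = 25.55
d_c = 0.141 * 25.55 = 3.603

3.603 m


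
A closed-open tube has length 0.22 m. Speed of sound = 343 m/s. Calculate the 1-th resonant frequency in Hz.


Given values:
  Tube type: closed-open, L = 0.22 m, c = 343 m/s, n = 1
Formula: f_n = (2n - 1) * c / (4 * L)
Compute 2n - 1 = 2*1 - 1 = 1
Compute 4 * L = 4 * 0.22 = 0.88
f = 1 * 343 / 0.88
f = 389.77

389.77 Hz


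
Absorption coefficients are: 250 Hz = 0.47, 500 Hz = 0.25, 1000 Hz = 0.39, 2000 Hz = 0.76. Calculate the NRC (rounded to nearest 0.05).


Given values:
  a_250 = 0.47, a_500 = 0.25
  a_1000 = 0.39, a_2000 = 0.76
Formula: NRC = (a250 + a500 + a1000 + a2000) / 4
Sum = 0.47 + 0.25 + 0.39 + 0.76 = 1.87
NRC = 1.87 / 4 = 0.4675
Rounded to nearest 0.05: 0.45

0.45


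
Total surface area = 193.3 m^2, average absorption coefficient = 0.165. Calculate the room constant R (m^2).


Given values:
  S = 193.3 m^2, alpha = 0.165
Formula: R = S * alpha / (1 - alpha)
Numerator: 193.3 * 0.165 = 31.8945
Denominator: 1 - 0.165 = 0.835
R = 31.8945 / 0.835 = 38.2

38.2 m^2


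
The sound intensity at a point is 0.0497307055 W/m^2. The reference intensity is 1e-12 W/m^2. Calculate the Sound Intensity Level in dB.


Given values:
  I = 0.0497307055 W/m^2
  I_ref = 1e-12 W/m^2
Formula: SIL = 10 * log10(I / I_ref)
Compute ratio: I / I_ref = 49730705500
Compute log10: log10(49730705500) = 10.696625
Multiply: SIL = 10 * 10.696625 = 106.97

106.97 dB


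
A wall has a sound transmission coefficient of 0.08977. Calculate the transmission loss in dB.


Given values:
  tau = 0.08977
Formula: TL = 10 * log10(1 / tau)
Compute 1 / tau = 1 / 0.08977 = 11.1396
Compute log10(11.1396) = 1.04687
TL = 10 * 1.04687 = 10.47

10.47 dB


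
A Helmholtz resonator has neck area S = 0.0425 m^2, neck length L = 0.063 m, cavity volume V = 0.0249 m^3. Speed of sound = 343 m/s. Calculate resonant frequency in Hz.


Given values:
  S = 0.0425 m^2, L = 0.063 m, V = 0.0249 m^3, c = 343 m/s
Formula: f = (c / (2*pi)) * sqrt(S / (V * L))
Compute V * L = 0.0249 * 0.063 = 0.0015687
Compute S / (V * L) = 0.0425 / 0.0015687 = 27.0925
Compute sqrt(27.0925) = 5.205046
Compute c / (2*pi) = 343 / 6.283185 = 54.590148
f = 54.590148 * 5.205046 = 284.14

284.14 Hz


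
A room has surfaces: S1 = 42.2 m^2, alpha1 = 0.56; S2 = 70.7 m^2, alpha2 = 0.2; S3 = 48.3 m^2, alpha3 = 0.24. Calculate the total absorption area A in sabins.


Given surfaces:
  Surface 1: 42.2 * 0.56 = 23.632
  Surface 2: 70.7 * 0.2 = 14.14
  Surface 3: 48.3 * 0.24 = 11.592
Formula: A = sum(Si * alpha_i)
A = 23.632 + 14.14 + 11.592
A = 49.36

49.36 sabins


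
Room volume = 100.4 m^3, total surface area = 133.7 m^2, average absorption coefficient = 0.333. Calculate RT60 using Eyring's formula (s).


Given values:
  V = 100.4 m^3, S = 133.7 m^2, alpha = 0.333
Formula: RT60 = 0.161 * V / (-S * ln(1 - alpha))
Compute ln(1 - 0.333) = ln(0.667) = -0.404965
Denominator: -133.7 * -0.404965 = 54.1438
Numerator: 0.161 * 100.4 = 16.1644
RT60 = 16.1644 / 54.1438 = 0.299

0.299 s


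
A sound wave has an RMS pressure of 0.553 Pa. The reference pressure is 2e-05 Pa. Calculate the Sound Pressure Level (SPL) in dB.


Given values:
  p = 0.553 Pa
  p_ref = 2e-05 Pa
Formula: SPL = 20 * log10(p / p_ref)
Compute ratio: p / p_ref = 0.553 / 2e-05 = 27650
Compute log10: log10(27650) = 4.441695
Multiply: SPL = 20 * 4.441695 = 88.83

88.83 dB


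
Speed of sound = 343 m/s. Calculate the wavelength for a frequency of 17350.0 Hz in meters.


Given values:
  c = 343 m/s, f = 17350.0 Hz
Formula: lambda = c / f
lambda = 343 / 17350.0
lambda = 0.0198

0.0198 m


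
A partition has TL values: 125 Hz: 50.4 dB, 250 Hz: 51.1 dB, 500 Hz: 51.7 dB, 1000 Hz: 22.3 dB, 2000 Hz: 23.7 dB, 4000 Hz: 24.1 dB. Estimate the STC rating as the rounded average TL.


Given TL values at each frequency:
  125 Hz: 50.4 dB
  250 Hz: 51.1 dB
  500 Hz: 51.7 dB
  1000 Hz: 22.3 dB
  2000 Hz: 23.7 dB
  4000 Hz: 24.1 dB
Formula: STC ~ round(average of TL values)
Sum = 50.4 + 51.1 + 51.7 + 22.3 + 23.7 + 24.1 = 223.3
Average = 223.3 / 6 = 37.22
Rounded: 37

37


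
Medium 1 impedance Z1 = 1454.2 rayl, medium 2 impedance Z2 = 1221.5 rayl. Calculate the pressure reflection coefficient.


Given values:
  Z1 = 1454.2 rayl, Z2 = 1221.5 rayl
Formula: R = (Z2 - Z1) / (Z2 + Z1)
Numerator: Z2 - Z1 = 1221.5 - 1454.2 = -232.7
Denominator: Z2 + Z1 = 1221.5 + 1454.2 = 2675.7
R = -232.7 / 2675.7 = -0.087

-0.087


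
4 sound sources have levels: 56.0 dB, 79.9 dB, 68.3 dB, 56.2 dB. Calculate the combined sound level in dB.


Formula: L_total = 10 * log10( sum(10^(Li/10)) )
  Source 1: 10^(56.0/10) = 398107.1706
  Source 2: 10^(79.9/10) = 97723722.0956
  Source 3: 10^(68.3/10) = 6760829.7539
  Source 4: 10^(56.2/10) = 416869.3835
Sum of linear values = 105299528.4036
L_total = 10 * log10(105299528.4036) = 80.22

80.22 dB


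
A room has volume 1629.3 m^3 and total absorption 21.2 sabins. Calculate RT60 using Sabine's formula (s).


Given values:
  V = 1629.3 m^3
  A = 21.2 sabins
Formula: RT60 = 0.161 * V / A
Numerator: 0.161 * 1629.3 = 262.3173
RT60 = 262.3173 / 21.2 = 12.373

12.373 s


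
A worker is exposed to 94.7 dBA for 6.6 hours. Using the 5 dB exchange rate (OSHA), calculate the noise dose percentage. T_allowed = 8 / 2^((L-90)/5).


Given values:
  L = 94.7 dBA, T = 6.6 hours
Formula: T_allowed = 8 / 2^((L - 90) / 5)
Compute exponent: (94.7 - 90) / 5 = 0.94
Compute 2^(0.94) = 1.918528
T_allowed = 8 / 1.918528 = 4.169864 hours
Dose = (T / T_allowed) * 100
Dose = (6.6 / 4.169864) * 100 = 158.28

158.28 %


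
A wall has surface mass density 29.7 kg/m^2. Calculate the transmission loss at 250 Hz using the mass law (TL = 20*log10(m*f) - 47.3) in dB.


Given values:
  m = 29.7 kg/m^2, f = 250 Hz
Formula: TL = 20 * log10(m * f) - 47.3
Compute m * f = 29.7 * 250 = 7425.0
Compute log10(7425.0) = 3.870696
Compute 20 * 3.870696 = 77.4139
TL = 77.4139 - 47.3 = 30.11

30.11 dB


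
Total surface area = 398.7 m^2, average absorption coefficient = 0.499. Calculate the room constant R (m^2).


Given values:
  S = 398.7 m^2, alpha = 0.499
Formula: R = S * alpha / (1 - alpha)
Numerator: 398.7 * 0.499 = 198.9513
Denominator: 1 - 0.499 = 0.501
R = 198.9513 / 0.501 = 397.11

397.11 m^2


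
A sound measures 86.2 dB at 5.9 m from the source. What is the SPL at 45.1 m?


Given values:
  SPL1 = 86.2 dB, r1 = 5.9 m, r2 = 45.1 m
Formula: SPL2 = SPL1 - 20 * log10(r2 / r1)
Compute ratio: r2 / r1 = 45.1 / 5.9 = 7.6441
Compute log10: log10(7.6441) = 0.883326
Compute drop: 20 * 0.883326 = 17.6665
SPL2 = 86.2 - 17.6665 = 68.53

68.53 dB


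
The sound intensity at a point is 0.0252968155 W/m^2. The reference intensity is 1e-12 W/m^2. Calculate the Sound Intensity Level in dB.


Given values:
  I = 0.0252968155 W/m^2
  I_ref = 1e-12 W/m^2
Formula: SIL = 10 * log10(I / I_ref)
Compute ratio: I / I_ref = 25296815500
Compute log10: log10(25296815500) = 10.403066
Multiply: SIL = 10 * 10.403066 = 104.03

104.03 dB


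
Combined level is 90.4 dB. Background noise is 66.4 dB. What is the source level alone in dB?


Given values:
  L_total = 90.4 dB, L_bg = 66.4 dB
Formula: L_source = 10 * log10(10^(L_total/10) - 10^(L_bg/10))
Convert to linear:
  10^(90.4/10) = 1096478196.1432
  10^(66.4/10) = 4365158.3224
Difference: 1096478196.1432 - 4365158.3224 = 1092113037.8208
L_source = 10 * log10(1092113037.8208) = 90.38

90.38 dB


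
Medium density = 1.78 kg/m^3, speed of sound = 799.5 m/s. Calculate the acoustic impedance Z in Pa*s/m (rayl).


Given values:
  rho = 1.78 kg/m^3
  c = 799.5 m/s
Formula: Z = rho * c
Z = 1.78 * 799.5
Z = 1423.11

1423.11 rayl


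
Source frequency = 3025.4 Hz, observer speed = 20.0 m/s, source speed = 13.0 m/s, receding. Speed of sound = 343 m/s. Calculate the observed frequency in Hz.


Given values:
  f_s = 3025.4 Hz, v_o = 20.0 m/s, v_s = 13.0 m/s
  Direction: receding
Formula: f_o = f_s * (c - v_o) / (c + v_s)
Numerator: c - v_o = 343 - 20.0 = 323.0
Denominator: c + v_s = 343 + 13.0 = 356.0
f_o = 3025.4 * 323.0 / 356.0 = 2744.96

2744.96 Hz


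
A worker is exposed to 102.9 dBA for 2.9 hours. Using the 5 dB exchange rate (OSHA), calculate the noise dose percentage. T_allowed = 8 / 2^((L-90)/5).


Given values:
  L = 102.9 dBA, T = 2.9 hours
Formula: T_allowed = 8 / 2^((L - 90) / 5)
Compute exponent: (102.9 - 90) / 5 = 2.58
Compute 2^(2.58) = 5.979397
T_allowed = 8 / 5.979397 = 1.337928 hours
Dose = (T / T_allowed) * 100
Dose = (2.9 / 1.337928) * 100 = 216.75

216.75 %


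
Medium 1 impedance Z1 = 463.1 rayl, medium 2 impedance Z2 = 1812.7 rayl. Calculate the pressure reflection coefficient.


Given values:
  Z1 = 463.1 rayl, Z2 = 1812.7 rayl
Formula: R = (Z2 - Z1) / (Z2 + Z1)
Numerator: Z2 - Z1 = 1812.7 - 463.1 = 1349.6
Denominator: Z2 + Z1 = 1812.7 + 463.1 = 2275.8
R = 1349.6 / 2275.8 = 0.593

0.593


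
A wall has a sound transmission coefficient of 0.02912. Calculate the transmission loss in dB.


Given values:
  tau = 0.02912
Formula: TL = 10 * log10(1 / tau)
Compute 1 / tau = 1 / 0.02912 = 34.3407
Compute log10(34.3407) = 1.535809
TL = 10 * 1.535809 = 15.36

15.36 dB


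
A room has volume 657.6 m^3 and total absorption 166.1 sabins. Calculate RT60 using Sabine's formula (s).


Given values:
  V = 657.6 m^3
  A = 166.1 sabins
Formula: RT60 = 0.161 * V / A
Numerator: 0.161 * 657.6 = 105.8736
RT60 = 105.8736 / 166.1 = 0.637

0.637 s


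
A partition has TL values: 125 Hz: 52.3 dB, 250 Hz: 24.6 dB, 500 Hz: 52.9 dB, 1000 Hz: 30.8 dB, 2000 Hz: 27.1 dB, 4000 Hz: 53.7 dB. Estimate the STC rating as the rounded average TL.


Given TL values at each frequency:
  125 Hz: 52.3 dB
  250 Hz: 24.6 dB
  500 Hz: 52.9 dB
  1000 Hz: 30.8 dB
  2000 Hz: 27.1 dB
  4000 Hz: 53.7 dB
Formula: STC ~ round(average of TL values)
Sum = 52.3 + 24.6 + 52.9 + 30.8 + 27.1 + 53.7 = 241.4
Average = 241.4 / 6 = 40.23
Rounded: 40

40


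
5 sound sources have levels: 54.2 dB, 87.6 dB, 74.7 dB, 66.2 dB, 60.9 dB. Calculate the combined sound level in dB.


Formula: L_total = 10 * log10( sum(10^(Li/10)) )
  Source 1: 10^(54.2/10) = 263026.7992
  Source 2: 10^(87.6/10) = 575439937.3372
  Source 3: 10^(74.7/10) = 29512092.2667
  Source 4: 10^(66.2/10) = 4168693.8347
  Source 5: 10^(60.9/10) = 1230268.7708
Sum of linear values = 610614019.0086
L_total = 10 * log10(610614019.0086) = 87.86

87.86 dB


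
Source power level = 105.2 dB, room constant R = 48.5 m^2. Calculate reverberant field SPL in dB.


Given values:
  Lw = 105.2 dB, R = 48.5 m^2
Formula: SPL = Lw + 10 * log10(4 / R)
Compute 4 / R = 4 / 48.5 = 0.082474
Compute 10 * log10(0.082474) = -10.8368
SPL = 105.2 + (-10.8368) = 94.36

94.36 dB


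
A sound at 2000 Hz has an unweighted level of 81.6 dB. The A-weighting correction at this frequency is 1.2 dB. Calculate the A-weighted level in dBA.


Given values:
  SPL = 81.6 dB
  A-weighting at 2000 Hz = 1.2 dB
Formula: L_A = SPL + A_weight
L_A = 81.6 + (1.2)
L_A = 82.8

82.8 dBA


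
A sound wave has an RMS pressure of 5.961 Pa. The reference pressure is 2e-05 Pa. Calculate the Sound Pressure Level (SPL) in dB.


Given values:
  p = 5.961 Pa
  p_ref = 2e-05 Pa
Formula: SPL = 20 * log10(p / p_ref)
Compute ratio: p / p_ref = 5.961 / 2e-05 = 298050
Compute log10: log10(298050) = 5.474289
Multiply: SPL = 20 * 5.474289 = 109.49

109.49 dB


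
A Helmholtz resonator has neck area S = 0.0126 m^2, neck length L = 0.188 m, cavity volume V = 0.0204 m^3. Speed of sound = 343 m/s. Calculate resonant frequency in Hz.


Given values:
  S = 0.0126 m^2, L = 0.188 m, V = 0.0204 m^3, c = 343 m/s
Formula: f = (c / (2*pi)) * sqrt(S / (V * L))
Compute V * L = 0.0204 * 0.188 = 0.0038352
Compute S / (V * L) = 0.0126 / 0.0038352 = 3.2854
Compute sqrt(3.2854) = 1.812567
Compute c / (2*pi) = 343 / 6.283185 = 54.590148
f = 54.590148 * 1.812567 = 98.95

98.95 Hz


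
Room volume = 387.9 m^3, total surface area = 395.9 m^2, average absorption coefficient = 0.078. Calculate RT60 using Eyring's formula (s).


Given values:
  V = 387.9 m^3, S = 395.9 m^2, alpha = 0.078
Formula: RT60 = 0.161 * V / (-S * ln(1 - alpha))
Compute ln(1 - 0.078) = ln(0.922) = -0.08121
Denominator: -395.9 * -0.08121 = 32.151
Numerator: 0.161 * 387.9 = 62.4519
RT60 = 62.4519 / 32.151 = 1.942

1.942 s


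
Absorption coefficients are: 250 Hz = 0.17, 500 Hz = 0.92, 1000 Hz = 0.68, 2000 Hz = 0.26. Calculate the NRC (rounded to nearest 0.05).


Given values:
  a_250 = 0.17, a_500 = 0.92
  a_1000 = 0.68, a_2000 = 0.26
Formula: NRC = (a250 + a500 + a1000 + a2000) / 4
Sum = 0.17 + 0.92 + 0.68 + 0.26 = 2.03
NRC = 2.03 / 4 = 0.5075
Rounded to nearest 0.05: 0.5

0.5


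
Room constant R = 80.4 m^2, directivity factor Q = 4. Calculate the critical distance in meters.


Given values:
  R = 80.4 m^2, Q = 4
Formula: d_c = 0.141 * sqrt(Q * R)
Compute Q * R = 4 * 80.4 = 321.6
Compute sqrt(321.6) = 17.9332
d_c = 0.141 * 17.9332 = 2.529

2.529 m


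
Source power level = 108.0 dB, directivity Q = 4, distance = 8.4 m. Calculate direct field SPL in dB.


Given values:
  Lw = 108.0 dB, Q = 4, r = 8.4 m
Formula: SPL = Lw + 10 * log10(Q / (4 * pi * r^2))
Compute 4 * pi * r^2 = 4 * pi * 8.4^2 = 886.6831
Compute Q / denom = 4 / 886.6831 = 0.00451119
Compute 10 * log10(0.00451119) = -23.4571
SPL = 108.0 + (-23.4571) = 84.54

84.54 dB


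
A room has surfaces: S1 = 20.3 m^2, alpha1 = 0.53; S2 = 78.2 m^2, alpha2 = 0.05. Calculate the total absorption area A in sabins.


Given surfaces:
  Surface 1: 20.3 * 0.53 = 10.759
  Surface 2: 78.2 * 0.05 = 3.91
Formula: A = sum(Si * alpha_i)
A = 10.759 + 3.91
A = 14.67

14.67 sabins


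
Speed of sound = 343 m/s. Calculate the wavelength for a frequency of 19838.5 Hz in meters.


Given values:
  c = 343 m/s, f = 19838.5 Hz
Formula: lambda = c / f
lambda = 343 / 19838.5
lambda = 0.0173

0.0173 m


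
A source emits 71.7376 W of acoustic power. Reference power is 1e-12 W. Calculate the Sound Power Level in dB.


Given values:
  W = 71.7376 W
  W_ref = 1e-12 W
Formula: SWL = 10 * log10(W / W_ref)
Compute ratio: W / W_ref = 71737600000000
Compute log10: log10(71737600000000) = 13.855747
Multiply: SWL = 10 * 13.855747 = 138.56

138.56 dB


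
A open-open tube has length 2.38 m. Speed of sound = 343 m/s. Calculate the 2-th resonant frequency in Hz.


Given values:
  Tube type: open-open, L = 2.38 m, c = 343 m/s, n = 2
Formula: f_n = n * c / (2 * L)
Compute 2 * L = 2 * 2.38 = 4.76
f = 2 * 343 / 4.76
f = 144.12

144.12 Hz


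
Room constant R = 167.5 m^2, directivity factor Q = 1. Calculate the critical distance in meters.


Given values:
  R = 167.5 m^2, Q = 1
Formula: d_c = 0.141 * sqrt(Q * R)
Compute Q * R = 1 * 167.5 = 167.5
Compute sqrt(167.5) = 12.9422
d_c = 0.141 * 12.9422 = 1.825

1.825 m


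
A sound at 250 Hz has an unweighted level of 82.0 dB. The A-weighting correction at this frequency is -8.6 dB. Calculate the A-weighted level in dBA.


Given values:
  SPL = 82.0 dB
  A-weighting at 250 Hz = -8.6 dB
Formula: L_A = SPL + A_weight
L_A = 82.0 + (-8.6)
L_A = 73.4

73.4 dBA


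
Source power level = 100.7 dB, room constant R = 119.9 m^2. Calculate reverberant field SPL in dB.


Given values:
  Lw = 100.7 dB, R = 119.9 m^2
Formula: SPL = Lw + 10 * log10(4 / R)
Compute 4 / R = 4 / 119.9 = 0.033361
Compute 10 * log10(0.033361) = -14.7676
SPL = 100.7 + (-14.7676) = 85.93

85.93 dB


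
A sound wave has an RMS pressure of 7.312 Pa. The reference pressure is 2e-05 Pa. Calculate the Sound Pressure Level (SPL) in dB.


Given values:
  p = 7.312 Pa
  p_ref = 2e-05 Pa
Formula: SPL = 20 * log10(p / p_ref)
Compute ratio: p / p_ref = 7.312 / 2e-05 = 365600
Compute log10: log10(365600) = 5.563006
Multiply: SPL = 20 * 5.563006 = 111.26

111.26 dB


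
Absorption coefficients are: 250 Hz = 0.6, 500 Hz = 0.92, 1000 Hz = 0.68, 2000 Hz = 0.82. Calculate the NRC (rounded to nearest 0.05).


Given values:
  a_250 = 0.6, a_500 = 0.92
  a_1000 = 0.68, a_2000 = 0.82
Formula: NRC = (a250 + a500 + a1000 + a2000) / 4
Sum = 0.6 + 0.92 + 0.68 + 0.82 = 3.02
NRC = 3.02 / 4 = 0.755
Rounded to nearest 0.05: 0.75

0.75
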